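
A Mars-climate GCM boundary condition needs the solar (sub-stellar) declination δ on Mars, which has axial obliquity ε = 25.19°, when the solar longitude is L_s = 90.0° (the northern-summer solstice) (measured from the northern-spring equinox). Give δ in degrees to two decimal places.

sin δ = sin ε · sin L_s = sin 25.19° × sin 90.0° = 0.425621.
δ = arcsin(0.425621) = +25.19°.

δ = +25.19°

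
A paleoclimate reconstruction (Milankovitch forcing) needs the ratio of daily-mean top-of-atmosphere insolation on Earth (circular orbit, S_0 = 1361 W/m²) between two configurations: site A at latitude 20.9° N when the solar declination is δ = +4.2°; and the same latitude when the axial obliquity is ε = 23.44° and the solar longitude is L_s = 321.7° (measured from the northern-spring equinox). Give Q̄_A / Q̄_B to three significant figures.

Q̄_A / Q̄_B ≈ 1.26

— Configuration A (ϕ=+20.9°):
cos h₀ = −tan(+20.9°) tan(+4.200°) = -0.0280, h₀ = 1.5988 rad.
Bracket: h₀ sin ϕ sin δ + cos ϕ cos δ sin h₀ = 1.5988×0.35674×0.07324 + 0.93420×0.99731×0.99961 = 0.041773 + 0.931324 = 0.973097.
Q̄ = (S_0/π) × [bracket] = (1361/π) × 0.973097 = 421.56 W/m².
— Configuration B (ϕ=+20.9°):
Solar declination: sin δ = sin ε · sin L_s = sin 23.44° × sin 321.7° = -0.24654, so δ = -14.273°.
cos h₀ = −tan(+20.9°) tan(-14.273°) = 0.0971, h₀ = 1.4735 rad.
Bracket: h₀ sin ϕ sin δ + cos ϕ cos δ sin h₀ = 1.4735×0.35674×-0.24654 + 0.93420×0.96913×0.99527 = -0.129595 + 0.901079 = 0.771484.
Q̄ = (S_0/π) × [bracket] = (1361/π) × 0.771484 = 334.22 W/m².
Ratio Q̄_A / Q̄_B = 421.56 / 334.22 = 1.261.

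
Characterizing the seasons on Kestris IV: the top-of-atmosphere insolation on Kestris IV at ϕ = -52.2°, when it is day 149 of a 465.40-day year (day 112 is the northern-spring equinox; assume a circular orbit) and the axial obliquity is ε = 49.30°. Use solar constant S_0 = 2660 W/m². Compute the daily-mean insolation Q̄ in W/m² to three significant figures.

Q̄ ≈ 164 W/m²

Solar longitude: L_s = 360° × (149 − 112)/465.40 = 28.621°.
sin δ = sin 49.30° × sin 28.621° = 0.36315, so δ = +21.294°.
cos h₀ = −tan(-52.2°) tan(+21.294°) = 0.5025, h₀ = 1.0443 rad.
Bracket: h₀ sin ϕ sin δ + cos ϕ cos δ sin h₀ = 1.0443×-0.79016×0.36315 + 0.61291×0.93173×0.86459 = -0.299658 + 0.493739 = 0.194081.
Q̄ = (S_0/π) × [bracket] = (2660/π) × 0.194081 = 164.3 W/m².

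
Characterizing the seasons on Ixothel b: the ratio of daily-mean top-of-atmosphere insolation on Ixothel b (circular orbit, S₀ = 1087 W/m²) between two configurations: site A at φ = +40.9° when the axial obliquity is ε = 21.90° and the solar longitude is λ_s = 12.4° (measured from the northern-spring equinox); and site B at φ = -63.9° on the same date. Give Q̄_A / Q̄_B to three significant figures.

— Configuration A (φ=+40.9°):
Solar declination: sin δ = sin ε · sin λ_s = sin 21.90° × sin 12.4° = 0.08009, so δ = +4.594°.
cos H₀ = −tan(+40.9°) tan(+4.594°) = -0.0696, H₀ = 1.6405 rad.
Bracket: H₀ sin φ sin δ + cos φ cos δ sin H₀ = 1.6405×0.65474×0.08009 + 0.75585×0.99679×0.99757 = 0.086025 + 0.751593 = 0.837618.
Q̄ = (S₀/π) × [bracket] = (1087/π) × 0.837618 = 289.82 W/m².
— Configuration B (φ=-63.9°):
cos H₀ = −tan(-63.9°) tan(+4.594°) = 0.1640, H₀ = 1.4060 rad.
Bracket: H₀ sin φ sin δ + cos φ cos δ sin H₀ = 1.4060×-0.89803×0.08009 + 0.43994×0.99679×0.98646 = -0.101124 + 0.432590 = 0.331466.
Q̄ = (S₀/π) × [bracket] = (1087/π) × 0.331466 = 114.69 W/m².
Ratio Q̄_A / Q̄_B = 289.82 / 114.69 = 2.527.

Q̄_A / Q̄_B ≈ 2.53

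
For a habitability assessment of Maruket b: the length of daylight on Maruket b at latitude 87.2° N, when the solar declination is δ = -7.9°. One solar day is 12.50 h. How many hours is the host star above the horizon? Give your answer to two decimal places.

0.00 h

cos h₀ = −tan ϕ · tan δ = 2.8372 ≥ 1, so the host star never rises (polar night) and h₀ = 0.
Daylight = 2h₀/(2π) × 12.50 h = (0.0000/π) × 12.50 = 0.00 h.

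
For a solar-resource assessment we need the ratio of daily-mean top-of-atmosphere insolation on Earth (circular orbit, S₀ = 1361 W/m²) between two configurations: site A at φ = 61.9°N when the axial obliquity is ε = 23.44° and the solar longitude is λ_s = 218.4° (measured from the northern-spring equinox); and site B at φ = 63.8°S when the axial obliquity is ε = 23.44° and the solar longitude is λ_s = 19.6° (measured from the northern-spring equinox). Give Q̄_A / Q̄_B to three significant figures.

— Configuration A (φ=+61.9°):
Solar declination: sin δ = sin ε · sin λ_s = sin 23.44° × sin 218.4° = -0.24709, so δ = -14.305°.
cos H₀ = −tan(+61.9°) tan(-14.305°) = 0.4776, H₀ = 1.0729 rad.
Bracket: H₀ sin φ sin δ + cos φ cos δ sin H₀ = 1.0729×0.88213×-0.24709 + 0.47101×0.96899×0.87860 = -0.233855 + 0.400997 = 0.167142.
Q̄ = (S₀/π) × [bracket] = (1361/π) × 0.167142 = 72.409 W/m².
— Configuration B (φ=-63.8°):
Solar declination: sin δ = sin ε · sin λ_s = sin 23.44° × sin 19.6° = 0.13344, so δ = +7.668°.
cos H₀ = −tan(-63.8°) tan(+7.668°) = 0.2736, H₀ = 1.2936 rad.
Bracket: H₀ sin φ sin δ + cos φ cos δ sin H₀ = 1.2936×-0.89726×0.13344 + 0.44151×0.99106×0.96183 = -0.154883 + 0.420861 = 0.265978.
Q̄ = (S₀/π) × [bracket] = (1361/π) × 0.265978 = 115.23 W/m².
Ratio Q̄_A / Q̄_B = 72.409 / 115.23 = 0.6284.

Q̄_A / Q̄_B ≈ 0.628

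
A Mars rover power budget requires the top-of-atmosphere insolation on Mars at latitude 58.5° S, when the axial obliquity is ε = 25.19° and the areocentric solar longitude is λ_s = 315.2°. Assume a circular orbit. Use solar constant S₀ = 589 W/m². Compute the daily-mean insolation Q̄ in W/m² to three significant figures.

sin δ = sin 25.19° × sin 315.2° = -0.29991, so δ = -17.452°.
cos H₀ = −tan(-58.5°) tan(-17.452°) = -0.5130, H₀ = 2.1095 rad.
Bracket: H₀ sin φ sin δ + cos φ cos δ sin H₀ = 2.1095×-0.85264×-0.29991 + 0.52250×0.95397×0.85838 = 0.539431 + 0.427859 = 0.967290.
Q̄ = (S₀/π) × [bracket] = (589/π) × 0.967290 = 181.4 W/m².

Q̄ ≈ 181 W/m²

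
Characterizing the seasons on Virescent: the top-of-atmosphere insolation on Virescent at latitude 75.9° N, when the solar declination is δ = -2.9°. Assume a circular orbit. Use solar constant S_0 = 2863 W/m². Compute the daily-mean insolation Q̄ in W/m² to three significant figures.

Q̄ ≈ 156 W/m²

cos h₀ = −tan(+75.9°) tan(-2.900°) = 0.2017, h₀ = 1.3677 rad.
Bracket: h₀ sin ϕ sin δ + cos ϕ cos δ sin h₀ = 1.3677×0.96987×-0.05059 + 0.24362×0.99872×0.97945 = -0.067107 + 0.238308 = 0.171201.
Q̄ = (S_0/π) × [bracket] = (2863/π) × 0.171201 = 156.0 W/m².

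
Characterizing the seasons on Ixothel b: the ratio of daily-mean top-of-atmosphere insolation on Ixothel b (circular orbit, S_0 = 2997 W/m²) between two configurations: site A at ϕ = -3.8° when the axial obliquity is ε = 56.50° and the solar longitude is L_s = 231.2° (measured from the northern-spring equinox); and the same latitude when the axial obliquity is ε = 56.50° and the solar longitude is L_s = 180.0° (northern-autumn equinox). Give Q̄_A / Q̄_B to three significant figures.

Q̄_A / Q̄_B ≈ 0.829

— Configuration A (ϕ=-3.8°):
Solar declination: sin δ = sin ε · sin L_s = sin 56.50° × sin 231.2° = -0.64988, so δ = -40.532°.
cos h₀ = −tan(-3.8°) tan(-40.532°) = -0.0568, h₀ = 1.6276 rad.
Bracket: h₀ sin ϕ sin δ + cos ϕ cos δ sin h₀ = 1.6276×-0.06627×-0.64988 + 0.99780×0.76004×0.99839 = 0.070097 + 0.757147 = 0.827244.
Q̄ = (S_0/π) × [bracket] = (2997/π) × 0.827244 = 789.17 W/m².
— Configuration B (ϕ=-3.8°):
Solar declination: sin δ = sin ε · sin L_s = sin 56.50° × sin 180.0° = 0.00000, so δ = +0.000°.
cos h₀ = −tan(-3.8°) tan(+0.000°) = 0.0000, h₀ = 1.5708 rad.
Bracket: h₀ sin ϕ sin δ + cos ϕ cos δ sin h₀ = 1.5708×-0.06627×0.00000 + 0.99780×1.00000×1.00000 = -0.000000 + 0.997800 = 0.997800.
Q̄ = (S_0/π) × [bracket] = (2997/π) × 0.997800 = 951.88 W/m².
Ratio Q̄_A / Q̄_B = 789.17 / 951.88 = 0.8291.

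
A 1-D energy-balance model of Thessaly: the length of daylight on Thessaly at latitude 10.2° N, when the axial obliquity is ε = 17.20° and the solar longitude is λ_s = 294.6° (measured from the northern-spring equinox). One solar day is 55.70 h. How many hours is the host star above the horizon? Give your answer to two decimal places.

26.96 h

Solar declination: sin δ = sin ε · sin λ_s = sin 17.20° × sin 294.6° = -0.26887, so δ = -15.597°.
cos H₀ = −tan φ · tan δ = −tan(+10.2°) × tan(-15.597°) = 0.0502, so H₀ = 1.5205 rad = 87.12°.
Daylight = 2H₀/(2π) × 55.70 h = (1.5205/π) × 55.70 = 26.96 h.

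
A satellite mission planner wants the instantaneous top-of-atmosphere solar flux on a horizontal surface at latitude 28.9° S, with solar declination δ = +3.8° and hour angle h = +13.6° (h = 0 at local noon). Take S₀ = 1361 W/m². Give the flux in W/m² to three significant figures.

1.11e+03 W/m²

cos θ_z = sin φ sin δ + cos φ cos δ cos h = -0.032029 + 0.849047 = 0.817018.
Flux = S₀ · cos θ_z = 1361 × 0.817018 = 1112 W/m².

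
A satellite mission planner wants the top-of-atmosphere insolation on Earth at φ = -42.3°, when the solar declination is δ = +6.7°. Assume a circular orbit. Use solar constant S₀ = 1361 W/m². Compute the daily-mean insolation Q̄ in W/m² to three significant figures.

Q̄ ≈ 267 W/m²

cos H₀ = −tan(-42.3°) tan(+6.700°) = 0.1069, H₀ = 1.4637 rad.
Bracket: H₀ sin φ sin δ + cos φ cos δ sin H₀ = 1.4637×-0.67301×0.11667 + 0.73963×0.99317×0.99427 = -0.114930 + 0.730369 = 0.615439.
Q̄ = (S₀/π) × [bracket] = (1361/π) × 0.615439 = 266.6 W/m².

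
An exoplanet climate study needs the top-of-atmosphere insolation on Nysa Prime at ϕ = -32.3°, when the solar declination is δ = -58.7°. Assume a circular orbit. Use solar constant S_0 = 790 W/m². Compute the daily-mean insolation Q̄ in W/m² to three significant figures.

cos h₀ = −tan(-32.3°) tan(-58.700°) = -1.0397 ≤ −1 ⇒ polar day, h₀ = π.
Bracket: h₀ sin ϕ sin δ + cos ϕ cos δ sin h₀ = 3.1416×-0.53435×-0.85446 + 0.84526×0.51952×0.00000 = 1.434394 + 0.000000 = 1.434394.
Q̄ = (S_0/π) × [bracket] = (790/π) × 1.434394 = 360.7 W/m².

Q̄ ≈ 361 W/m²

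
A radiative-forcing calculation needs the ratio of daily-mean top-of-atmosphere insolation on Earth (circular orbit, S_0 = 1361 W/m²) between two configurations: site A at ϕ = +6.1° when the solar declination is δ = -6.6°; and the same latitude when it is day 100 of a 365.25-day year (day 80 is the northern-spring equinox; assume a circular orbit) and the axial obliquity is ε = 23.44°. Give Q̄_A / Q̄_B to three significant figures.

— Configuration A (ϕ=+6.1°):
cos h₀ = −tan(+6.1°) tan(-6.600°) = 0.0124, h₀ = 1.5584 rad.
Bracket: h₀ sin ϕ sin δ + cos ϕ cos δ sin h₀ = 1.5584×0.10626×-0.11494 + 0.99434×0.99337×0.99992 = -0.019034 + 0.987669 = 0.968635.
Q̄ = (S_0/π) × [bracket] = (1361/π) × 0.968635 = 419.63 W/m².
— Configuration B (ϕ=+6.1°):
Solar longitude: L_s = 360° × (100 − 80)/365.25 = 19.713°.
sin δ = sin 23.44° × sin 19.713° = 0.13417, so δ = +7.711°.
cos h₀ = −tan(+6.1°) tan(+7.711°) = -0.0145, h₀ = 1.5853 rad.
Bracket: h₀ sin ϕ sin δ + cos ϕ cos δ sin h₀ = 1.5853×0.10626×0.13417 + 0.99434×0.99096×0.99990 = 0.022601 + 0.985253 = 1.007854.
Q̄ = (S_0/π) × [bracket] = (1361/π) × 1.007854 = 436.62 W/m².
Ratio Q̄_A / Q̄_B = 419.63 / 436.62 = 0.9611.

Q̄_A / Q̄_B ≈ 0.961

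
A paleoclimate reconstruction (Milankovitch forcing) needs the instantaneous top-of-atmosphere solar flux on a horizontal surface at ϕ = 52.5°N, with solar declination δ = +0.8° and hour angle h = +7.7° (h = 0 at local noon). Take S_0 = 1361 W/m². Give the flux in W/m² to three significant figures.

cos θ_z = sin ϕ sin δ + cos ϕ cos δ cos h = 0.011077 + 0.603214 = 0.614291.
Flux = S_0 · cos θ_z = 1361 × 0.614291 = 836.1 W/m².

836 W/m²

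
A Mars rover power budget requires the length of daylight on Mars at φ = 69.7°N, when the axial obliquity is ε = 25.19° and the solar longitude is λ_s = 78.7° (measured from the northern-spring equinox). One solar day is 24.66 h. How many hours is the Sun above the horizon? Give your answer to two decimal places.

24.66 h

Solar declination: sin δ = sin ε · sin λ_s = sin 25.19° × sin 78.7° = 0.41737, so δ = +24.669°.
Sunrise equation: cos H₀ = −tan φ · tan δ = -1.2416 ≤ −1, so the Sun never sets (polar day) and H₀ = π.
Daylight = 2H₀/(2π) × 24.66 h = (3.1416/π) × 24.66 = 24.66 h.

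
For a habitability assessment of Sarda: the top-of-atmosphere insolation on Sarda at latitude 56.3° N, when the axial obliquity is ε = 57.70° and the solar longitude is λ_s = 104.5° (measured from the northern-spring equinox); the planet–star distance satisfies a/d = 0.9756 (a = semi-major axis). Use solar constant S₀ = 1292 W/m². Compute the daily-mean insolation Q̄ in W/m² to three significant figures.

Solar declination: sin δ = sin ε · sin λ_s = sin 57.70° × sin 104.5° = 0.81834, so δ = +54.919°.
cos H₀ = −tan(+56.3°) tan(+54.919°) = -2.1350 ≤ −1 ⇒ polar day, H₀ = π.
Bracket: H₀ sin φ sin δ + cos φ cos δ sin H₀ = 3.1416×0.83195×0.81834 + 0.55484×0.57474×0.00000 = 2.138858 + 0.000000 = 2.138858.
Inverse-square distance factor (a/d)² = 0.9756² = 0.951795.
Q̄ = (S₀/π) × 0.951795 × [bracket] = (1292/π) × 0.951795 × 2.138858 = 837.2 W/m².

Q̄ ≈ 837 W/m²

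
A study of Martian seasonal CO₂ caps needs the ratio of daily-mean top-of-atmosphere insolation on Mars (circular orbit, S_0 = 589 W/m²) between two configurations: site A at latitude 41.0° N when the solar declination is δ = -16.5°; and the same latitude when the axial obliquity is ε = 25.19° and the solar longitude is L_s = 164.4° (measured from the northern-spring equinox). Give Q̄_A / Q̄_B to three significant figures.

— Configuration A (ϕ=+41.0°):
cos h₀ = −tan(+41.0°) tan(-16.500°) = 0.2575, h₀ = 1.3104 rad.
Bracket: h₀ sin ϕ sin δ + cos ϕ cos δ sin h₀ = 1.3104×0.65606×-0.28402 + 0.75471×0.95882×0.96628 = -0.244172 + 0.699230 = 0.455058.
Q̄ = (S_0/π) × [bracket] = (589/π) × 0.455058 = 85.316 W/m².
— Configuration B (ϕ=+41.0°):
Solar declination: sin δ = sin ε · sin L_s = sin 25.19° × sin 164.4° = 0.11446, so δ = +6.572°.
cos h₀ = −tan(+41.0°) tan(+6.572°) = -0.1002, h₀ = 1.6711 rad.
Bracket: h₀ sin ϕ sin δ + cos ϕ cos δ sin h₀ = 1.6711×0.65606×0.11446 + 0.75471×0.99343×0.99497 = 0.125487 + 0.745980 = 0.871467.
Q̄ = (S_0/π) × [bracket] = (589/π) × 0.871467 = 163.39 W/m².
Ratio Q̄_A / Q̄_B = 85.316 / 163.39 = 0.5222.

Q̄_A / Q̄_B ≈ 0.522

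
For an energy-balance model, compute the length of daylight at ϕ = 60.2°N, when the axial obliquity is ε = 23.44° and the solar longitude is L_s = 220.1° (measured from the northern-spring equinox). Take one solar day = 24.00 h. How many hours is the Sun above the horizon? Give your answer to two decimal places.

Solar declination: sin δ = sin ε · sin L_s = sin 23.44° × sin 220.1° = -0.25622, so δ = -14.846°.
cos h₀ = −tan ϕ · tan δ = −tan(+60.2°) × tan(-14.846°) = 0.4628, so h₀ = 1.0896 rad = 62.43°.
Daylight = 2h₀/(2π) × 24.00 h = (1.0896/π) × 24.00 = 8.32 h.

8.32 h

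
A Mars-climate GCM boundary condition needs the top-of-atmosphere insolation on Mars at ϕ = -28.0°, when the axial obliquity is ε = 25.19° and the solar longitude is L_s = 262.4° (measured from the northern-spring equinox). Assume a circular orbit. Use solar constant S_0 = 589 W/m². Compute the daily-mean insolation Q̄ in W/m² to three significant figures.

Q̄ ≈ 213 W/m²

Solar declination: sin δ = sin ε · sin L_s = sin 25.19° × sin 262.4° = -0.42188, so δ = -24.953°.
cos h₀ = −tan(-28.0°) tan(-24.953°) = -0.2474, h₀ = 1.8208 rad.
Bracket: h₀ sin ϕ sin δ + cos ϕ cos δ sin h₀ = 1.8208×-0.46947×-0.42188 + 0.88295×0.90665×0.96891 = 0.360628 + 0.775638 = 1.136266.
Q̄ = (S_0/π) × [bracket] = (589/π) × 1.136266 = 213.0 W/m².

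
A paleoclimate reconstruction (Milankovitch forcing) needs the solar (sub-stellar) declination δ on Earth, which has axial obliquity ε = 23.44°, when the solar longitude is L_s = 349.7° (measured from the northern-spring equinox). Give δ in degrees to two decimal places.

sin δ = sin ε · sin L_s = sin 23.44° × sin 349.7° = -0.071125.
δ = arcsin(-0.071125) = -4.08°.

δ = -4.08°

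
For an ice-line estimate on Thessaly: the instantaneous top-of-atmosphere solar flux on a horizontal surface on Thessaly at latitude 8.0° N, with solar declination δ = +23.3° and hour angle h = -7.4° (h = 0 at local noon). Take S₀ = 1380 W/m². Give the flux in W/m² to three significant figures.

1.32e+03 W/m²

cos θ_z = sin φ sin δ + cos φ cos δ cos h = 0.055049 + 0.901933 = 0.956982.
Flux = S₀ · cos θ_z = 1380 × 0.956982 = 1321 W/m².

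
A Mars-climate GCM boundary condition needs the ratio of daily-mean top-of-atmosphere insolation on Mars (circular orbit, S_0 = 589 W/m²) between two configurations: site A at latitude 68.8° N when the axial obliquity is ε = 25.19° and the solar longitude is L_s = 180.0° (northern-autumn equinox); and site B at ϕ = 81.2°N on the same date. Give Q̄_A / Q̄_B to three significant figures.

— Configuration A (ϕ=+68.8°):
Solar declination: sin δ = sin ε · sin L_s = sin 25.19° × sin 180.0° = 0.00000, so δ = +0.000°.
cos h₀ = −tan(+68.8°) tan(+0.000°) = -0.0000, h₀ = 1.5708 rad.
Bracket: h₀ sin ϕ sin δ + cos ϕ cos δ sin h₀ = 1.5708×0.93232×0.00000 + 0.36162×1.00000×1.00000 = 0.000000 + 0.361620 = 0.361620.
Q̄ = (S_0/π) × [bracket] = (589/π) × 0.361620 = 67.798 W/m².
— Configuration B (ϕ=+81.2°):
cos h₀ = −tan(+81.2°) tan(+0.000°) = -0.0000, h₀ = 1.5708 rad.
Bracket: h₀ sin ϕ sin δ + cos ϕ cos δ sin h₀ = 1.5708×0.98823×0.00000 + 0.15299×1.00000×1.00000 = 0.000000 + 0.152990 = 0.152990.
Q̄ = (S_0/π) × [bracket] = (589/π) × 0.152990 = 28.683 W/m².
Ratio Q̄_A / Q̄_B = 67.798 / 28.683 = 2.364.

Q̄_A / Q̄_B ≈ 2.36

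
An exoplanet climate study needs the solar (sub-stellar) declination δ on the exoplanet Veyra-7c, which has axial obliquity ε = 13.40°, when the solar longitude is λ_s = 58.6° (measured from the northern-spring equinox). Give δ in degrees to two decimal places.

sin δ = sin ε · sin λ_s = sin 13.40° × sin 58.6° = 0.197809.
δ = arcsin(0.197809) = +11.41°.

δ = +11.41°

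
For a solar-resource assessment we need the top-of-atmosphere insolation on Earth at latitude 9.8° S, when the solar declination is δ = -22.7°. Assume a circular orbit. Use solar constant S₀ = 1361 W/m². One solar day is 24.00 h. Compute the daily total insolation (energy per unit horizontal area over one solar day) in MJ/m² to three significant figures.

38.0 MJ/m²

cos H₀ = −tan(-9.8°) tan(-22.700°) = -0.0723, H₀ = 1.6431 rad.
Bracket: H₀ sin φ sin δ + cos φ cos δ sin H₀ = 1.6431×-0.17021×-0.38591 + 0.98541×0.92254×0.99739 = 0.107928 + 0.906707 = 1.014635.
Q̄ = (S₀/π) × [bracket] = (1361/π) × 1.014635 = 439.56 W/m².
Daily total = Q̄ × 24.00 h × 3600 s/h = 439.56 × 24.00 × 3600 / 10⁶ = 37.98 MJ/m².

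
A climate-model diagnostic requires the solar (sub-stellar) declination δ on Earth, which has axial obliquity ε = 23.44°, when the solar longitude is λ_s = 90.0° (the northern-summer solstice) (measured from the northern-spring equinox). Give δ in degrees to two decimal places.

sin δ = sin ε · sin λ_s = sin 23.44° × sin 90.0° = 0.397789.
δ = arcsin(0.397789) = +23.44°.

δ = +23.44°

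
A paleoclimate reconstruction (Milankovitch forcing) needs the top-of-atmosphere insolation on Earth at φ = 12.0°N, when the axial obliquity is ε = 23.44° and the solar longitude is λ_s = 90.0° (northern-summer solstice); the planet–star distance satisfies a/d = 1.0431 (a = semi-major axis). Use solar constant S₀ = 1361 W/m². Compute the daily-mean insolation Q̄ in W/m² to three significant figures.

Q̄ ≈ 486 W/m²

Solar declination: sin δ = sin ε · sin λ_s = sin 23.44° × sin 90.0° = 0.39779, so δ = +23.440°.
cos H₀ = −tan(+12.0°) tan(+23.440°) = -0.0922, H₀ = 1.6631 rad.
Bracket: H₀ sin φ sin δ + cos φ cos δ sin H₀ = 1.6631×0.20791×0.39779 + 0.97815×0.91748×0.99574 = 0.137546 + 0.893610 = 1.031156.
Inverse-square distance factor (a/d)² = 1.0431² = 1.088058.
Q̄ = (S₀/π) × 1.088058 × [bracket] = (1361/π) × 1.088058 × 1.031156 = 486.1 W/m².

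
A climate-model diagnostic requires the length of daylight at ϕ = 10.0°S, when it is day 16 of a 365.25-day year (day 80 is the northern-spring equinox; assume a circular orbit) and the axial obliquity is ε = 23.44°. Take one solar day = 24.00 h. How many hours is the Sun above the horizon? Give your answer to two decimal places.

Solar longitude: L_s = 360° × (16 − 80)/365.25 = -63.080°, i.e. -63.080° + 360° = 296.920°.
sin δ = sin 23.44° × sin 296.920° = -0.35468, so δ = -20.774°.
cos h₀ = −tan ϕ · tan δ = −tan(-10.0°) × tan(-20.774°) = -0.0669, so h₀ = 1.6377 rad = 93.84°.
Daylight = 2h₀/(2π) × 24.00 h = (1.6377/π) × 24.00 = 12.51 h.

12.51 h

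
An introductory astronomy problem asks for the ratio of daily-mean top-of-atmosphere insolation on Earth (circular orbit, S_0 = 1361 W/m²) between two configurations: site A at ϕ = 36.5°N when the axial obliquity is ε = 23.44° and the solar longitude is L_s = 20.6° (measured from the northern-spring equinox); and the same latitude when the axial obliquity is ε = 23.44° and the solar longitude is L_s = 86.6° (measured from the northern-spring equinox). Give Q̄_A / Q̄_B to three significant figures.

— Configuration A (ϕ=+36.5°):
Solar declination: sin δ = sin ε · sin L_s = sin 23.44° × sin 20.6° = 0.13996, so δ = +8.045°.
cos h₀ = −tan(+36.5°) tan(+8.045°) = -0.1046, h₀ = 1.6756 rad.
Bracket: h₀ sin ϕ sin δ + cos ϕ cos δ sin h₀ = 1.6756×0.59482×0.13996 + 0.80386×0.99016×0.99452 = 0.139495 + 0.791588 = 0.931083.
Q̄ = (S_0/π) × [bracket] = (1361/π) × 0.931083 = 403.36 W/m².
— Configuration B (ϕ=+36.5°):
Solar declination: sin δ = sin ε · sin L_s = sin 23.44° × sin 86.6° = 0.39709, so δ = +23.396°.
cos h₀ = −tan(+36.5°) tan(+23.396°) = -0.3202, h₀ = 1.8967 rad.
Bracket: h₀ sin ϕ sin δ + cos ϕ cos δ sin h₀ = 1.8967×0.59482×0.39709 + 0.80386×0.91778×0.94737 = 0.447995 + 0.698938 = 1.146933.
Q̄ = (S_0/π) × [bracket] = (1361/π) × 1.146933 = 496.87 W/m².
Ratio Q̄_A / Q̄_B = 403.36 / 496.87 = 0.8118.

Q̄_A / Q̄_B ≈ 0.812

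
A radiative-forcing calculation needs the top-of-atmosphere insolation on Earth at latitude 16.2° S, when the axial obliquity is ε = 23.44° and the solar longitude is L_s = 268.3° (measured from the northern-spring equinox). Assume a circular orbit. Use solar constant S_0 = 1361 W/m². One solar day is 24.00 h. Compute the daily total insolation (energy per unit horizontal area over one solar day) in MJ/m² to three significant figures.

39.8 MJ/m²

Solar declination: sin δ = sin ε · sin L_s = sin 23.44° × sin 268.3° = -0.39761, so δ = -23.429°.
cos h₀ = −tan(-16.2°) tan(-23.429°) = -0.1259, h₀ = 1.6970 rad.
Bracket: h₀ sin ϕ sin δ + cos ϕ cos δ sin h₀ = 1.6970×-0.27899×-0.39761 + 0.96029×0.91755×0.99204 = 0.188247 + 0.874100 = 1.062347.
Q̄ = (S_0/π) × [bracket] = (1361/π) × 1.062347 = 460.23 W/m².
Daily total = Q̄ × 24.00 h × 3600 s/h = 460.23 × 24.00 × 3600 / 10⁶ = 39.76 MJ/m².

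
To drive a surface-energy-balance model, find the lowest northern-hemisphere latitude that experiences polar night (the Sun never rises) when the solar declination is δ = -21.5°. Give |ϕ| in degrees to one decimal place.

Polar night requires cos h₀ = −tan ϕ tan δ ≥ 1, i.e. tan ϕ tan δ ≤ −1.
The boundary is |tan ϕ| · |tan δ| = 1, so |ϕ| = 90° − |δ| = 90° − 21.5° = 68.5° in the northern hemisphere.

|ϕ| = 68.5°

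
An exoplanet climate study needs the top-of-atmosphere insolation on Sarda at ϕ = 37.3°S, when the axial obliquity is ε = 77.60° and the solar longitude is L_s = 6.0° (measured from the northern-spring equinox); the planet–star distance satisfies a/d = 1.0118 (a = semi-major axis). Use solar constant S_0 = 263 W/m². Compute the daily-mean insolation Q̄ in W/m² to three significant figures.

Q̄ ≈ 59.7 W/m²

Solar declination: sin δ = sin ε · sin L_s = sin 77.60° × sin 6.0° = 0.10209, so δ = +5.860°.
cos h₀ = −tan(-37.3°) tan(+5.860°) = 0.0782, h₀ = 1.4925 rad.
Bracket: h₀ sin ϕ sin δ + cos ϕ cos δ sin h₀ = 1.4925×-0.60599×0.10209 + 0.79547×0.99478×0.99694 = -0.092334 + 0.788896 = 0.696562.
Inverse-square distance factor (a/d)² = 1.0118² = 1.023739.
Q̄ = (S_0/π) × 1.023739 × [bracket] = (263/π) × 1.023739 × 0.696562 = 59.70 W/m².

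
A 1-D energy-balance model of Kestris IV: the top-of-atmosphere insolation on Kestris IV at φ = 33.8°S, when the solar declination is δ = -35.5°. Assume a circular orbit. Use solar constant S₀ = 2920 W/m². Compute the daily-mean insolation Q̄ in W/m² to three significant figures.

cos H₀ = −tan(-33.8°) tan(-35.500°) = -0.4775, H₀ = 2.0686 rad.
Bracket: H₀ sin φ sin δ + cos φ cos δ sin H₀ = 2.0686×-0.55630×-0.58070 + 0.83098×0.81412×0.87863 = 0.668248 + 0.594409 = 1.262657.
Q̄ = (S₀/π) × [bracket] = (2920/π) × 1.262657 = 1174 W/m².

Q̄ ≈ 1.17e+03 W/m²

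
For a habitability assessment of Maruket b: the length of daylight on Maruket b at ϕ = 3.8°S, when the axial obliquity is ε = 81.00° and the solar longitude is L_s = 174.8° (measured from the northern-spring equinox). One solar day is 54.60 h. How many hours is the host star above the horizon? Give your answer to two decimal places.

Solar declination: sin δ = sin ε · sin L_s = sin 81.00° × sin 174.8° = 0.08952, so δ = +5.136°.
cos h₀ = −tan ϕ · tan δ = −tan(-3.8°) × tan(+5.136°) = 0.0060, so h₀ = 1.5648 rad = 89.66°.
Daylight = 2h₀/(2π) × 54.60 h = (1.5648/π) × 54.60 = 27.20 h.

27.20 h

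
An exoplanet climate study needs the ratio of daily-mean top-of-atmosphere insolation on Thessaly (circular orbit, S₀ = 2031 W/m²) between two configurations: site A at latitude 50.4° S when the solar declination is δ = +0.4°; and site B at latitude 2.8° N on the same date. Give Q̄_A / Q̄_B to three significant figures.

Q̄_A / Q̄_B ≈ 0.629

— Configuration A (φ=-50.4°):
cos H₀ = −tan(-50.4°) tan(+0.400°) = 0.0084, H₀ = 1.5624 rad.
Bracket: H₀ sin φ sin δ + cos φ cos δ sin H₀ = 1.5624×-0.77051×0.00698 + 0.63742×0.99998×0.99996 = -0.008403 + 0.637382 = 0.628979.
Q̄ = (S₀/π) × [bracket] = (2031/π) × 0.628979 = 406.63 W/m².
— Configuration B (φ=+2.8°):
cos H₀ = −tan(+2.8°) tan(+0.400°) = -0.0003, H₀ = 1.5711 rad.
Bracket: H₀ sin φ sin δ + cos φ cos δ sin H₀ = 1.5711×0.04885×0.00698 + 0.99881×0.99998×1.00000 = 0.000536 + 0.998790 = 0.999326.
Q̄ = (S₀/π) × [bracket] = (2031/π) × 0.999326 = 646.05 W/m².
Ratio Q̄_A / Q̄_B = 406.63 / 646.05 = 0.6294.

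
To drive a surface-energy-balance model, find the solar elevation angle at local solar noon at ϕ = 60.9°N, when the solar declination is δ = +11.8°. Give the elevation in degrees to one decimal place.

At local noon the hour angle is zero, so the zenith angle equals |ϕ − δ| = |+60.9° − (+11.800°)| = 49.100°.
Elevation = 90° − 49.100° = 40.9°.

40.9°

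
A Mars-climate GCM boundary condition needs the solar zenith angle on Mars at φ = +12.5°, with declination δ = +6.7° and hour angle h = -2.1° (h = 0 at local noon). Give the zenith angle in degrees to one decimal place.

θ_z = 6.2°

cos θ_z = sin φ sin δ + cos φ cos δ cos h = 0.025252 + 0.968977 = 0.994229.
θ_z = arccos(0.994229) = 6.2°.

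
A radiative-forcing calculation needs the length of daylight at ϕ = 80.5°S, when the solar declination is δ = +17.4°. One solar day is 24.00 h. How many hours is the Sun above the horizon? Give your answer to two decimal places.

cos h₀ = −tan ϕ · tan δ = 1.8727 ≥ 1, so the Sun never rises (polar night) and h₀ = 0.
Daylight = 2h₀/(2π) × 24.00 h = (0.0000/π) × 24.00 = 0.00 h.

0.00 h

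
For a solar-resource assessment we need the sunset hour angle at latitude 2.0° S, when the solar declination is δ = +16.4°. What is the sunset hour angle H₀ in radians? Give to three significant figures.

H₀ = 1.56 rad

cos H₀ = −tan φ · tan δ = −tan(-2.0°) × tan(+16.400°) = 0.0103, so H₀ = 1.5605 rad = 89.41°.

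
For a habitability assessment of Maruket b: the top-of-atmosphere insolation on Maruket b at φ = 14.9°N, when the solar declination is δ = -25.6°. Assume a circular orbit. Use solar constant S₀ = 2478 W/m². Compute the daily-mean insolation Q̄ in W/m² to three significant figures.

cos H₀ = −tan(+14.9°) tan(-25.600°) = 0.1275, H₀ = 1.4430 rad.
Bracket: H₀ sin φ sin δ + cos φ cos δ sin H₀ = 1.4430×0.25713×-0.43209 + 0.96638×0.90183×0.99184 = -0.160322 + 0.864399 = 0.704077.
Q̄ = (S₀/π) × [bracket] = (2478/π) × 0.704077 = 555.4 W/m².

Q̄ ≈ 555 W/m²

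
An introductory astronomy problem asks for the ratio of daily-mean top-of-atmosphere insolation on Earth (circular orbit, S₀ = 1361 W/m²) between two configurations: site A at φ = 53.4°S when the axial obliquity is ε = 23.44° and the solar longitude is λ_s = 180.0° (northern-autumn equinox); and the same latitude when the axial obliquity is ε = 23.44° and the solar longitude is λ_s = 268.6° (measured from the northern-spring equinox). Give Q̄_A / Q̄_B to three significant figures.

Q̄_A / Q̄_B ≈ 0.521

— Configuration A (φ=-53.4°):
Solar declination: sin δ = sin ε · sin λ_s = sin 23.44° × sin 180.0° = 0.00000, so δ = +0.000°.
cos H₀ = −tan(-53.4°) tan(+0.000°) = 0.0000, H₀ = 1.5708 rad.
Bracket: H₀ sin φ sin δ + cos φ cos δ sin H₀ = 1.5708×-0.80282×0.00000 + 0.59622×1.00000×1.00000 = -0.000000 + 0.596220 = 0.596220.
Q̄ = (S₀/π) × [bracket] = (1361/π) × 0.596220 = 258.29 W/m².
— Configuration B (φ=-53.4°):
Solar declination: sin δ = sin ε · sin λ_s = sin 23.44° × sin 268.6° = -0.39767, so δ = -23.433°.
cos H₀ = −tan(-53.4°) tan(-23.433°) = -0.5836, H₀ = 2.1939 rad.
Bracket: H₀ sin φ sin δ + cos φ cos δ sin H₀ = 2.1939×-0.80282×-0.39767 + 0.59622×0.91753×0.81205 = 0.700419 + 0.444232 = 1.144651.
Q̄ = (S₀/π) × [bracket] = (1361/π) × 1.144651 = 495.89 W/m².
Ratio Q̄_A / Q̄_B = 258.29 / 495.89 = 0.5209.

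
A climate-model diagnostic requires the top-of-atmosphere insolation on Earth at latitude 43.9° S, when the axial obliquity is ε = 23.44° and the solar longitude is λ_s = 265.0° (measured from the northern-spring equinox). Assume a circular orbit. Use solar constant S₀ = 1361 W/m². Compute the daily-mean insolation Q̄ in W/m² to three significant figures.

Q̄ ≈ 499 W/m²

Solar declination: sin δ = sin ε · sin λ_s = sin 23.44° × sin 265.0° = -0.39627, so δ = -23.346°.
cos H₀ = −tan(-43.9°) tan(-23.346°) = -0.4153, H₀ = 1.9991 rad.
Bracket: H₀ sin φ sin δ + cos φ cos δ sin H₀ = 1.9991×-0.69340×-0.39627 + 0.72055×0.91813×0.90966 = 0.549300 + 0.601793 = 1.151093.
Q̄ = (S₀/π) × [bracket] = (1361/π) × 1.151093 = 498.7 W/m².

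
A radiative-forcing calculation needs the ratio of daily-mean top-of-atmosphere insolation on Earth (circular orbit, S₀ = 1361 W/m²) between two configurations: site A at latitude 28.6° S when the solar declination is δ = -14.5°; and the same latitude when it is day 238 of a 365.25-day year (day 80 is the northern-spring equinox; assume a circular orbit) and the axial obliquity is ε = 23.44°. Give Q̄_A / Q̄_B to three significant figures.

— Configuration A (φ=-28.6°):
cos H₀ = −tan(-28.6°) tan(-14.500°) = -0.1410, H₀ = 1.7123 rad.
Bracket: H₀ sin φ sin δ + cos φ cos δ sin H₀ = 1.7123×-0.47869×-0.25038 + 0.87798×0.96815×0.99001 = 0.205227 + 0.841525 = 1.046752.
Q̄ = (S₀/π) × [bracket] = (1361/π) × 1.046752 = 453.47 W/m².
— Configuration B (φ=-28.6°):
Solar longitude: λ_s = 360° × (238 − 80)/365.25 = 155.729°.
sin δ = sin 23.44° × sin 155.729° = 0.16351, so δ = +9.411°.
cos H₀ = −tan(-28.6°) tan(+9.411°) = 0.0904, H₀ = 1.4803 rad.
Bracket: H₀ sin φ sin δ + cos φ cos δ sin H₀ = 1.4803×-0.47869×0.16351 + 0.87798×0.98654×0.99591 = -0.115864 + 0.862620 = 0.746756.
Q̄ = (S₀/π) × [bracket] = (1361/π) × 0.746756 = 323.51 W/m².
Ratio Q̄_A / Q̄_B = 453.47 / 323.51 = 1.402.

Q̄_A / Q̄_B ≈ 1.40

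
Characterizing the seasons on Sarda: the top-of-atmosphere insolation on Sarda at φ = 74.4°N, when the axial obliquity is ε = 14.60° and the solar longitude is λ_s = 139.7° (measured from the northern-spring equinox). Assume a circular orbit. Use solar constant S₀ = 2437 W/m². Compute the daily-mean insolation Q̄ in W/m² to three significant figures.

Q̄ ≈ 434 W/m²

Solar declination: sin δ = sin ε · sin λ_s = sin 14.60° × sin 139.7° = 0.16304, so δ = +9.383°.
cos H₀ = −tan(+74.4°) tan(+9.383°) = -0.5918, H₀ = 2.2041 rad.
Bracket: H₀ sin φ sin δ + cos φ cos δ sin H₀ = 2.2041×0.96316×0.16304 + 0.26892×0.98662×0.80605 = 0.346118 + 0.213863 = 0.559981.
Q̄ = (S₀/π) × [bracket] = (2437/π) × 0.559981 = 434.4 W/m².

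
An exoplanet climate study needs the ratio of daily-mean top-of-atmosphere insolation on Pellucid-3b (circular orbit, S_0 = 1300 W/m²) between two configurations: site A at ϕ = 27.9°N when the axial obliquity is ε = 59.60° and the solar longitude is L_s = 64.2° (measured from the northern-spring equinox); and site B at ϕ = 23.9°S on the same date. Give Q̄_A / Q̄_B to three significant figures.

Q̄_A / Q̄_B ≈ 7.35

— Configuration A (ϕ=+27.9°):
Solar declination: sin δ = sin ε · sin L_s = sin 59.60° × sin 64.2° = 0.77654, so δ = +50.945°.
cos h₀ = −tan(+27.9°) tan(+50.945°) = -0.6526, h₀ = 2.2817 rad.
Bracket: h₀ sin ϕ sin δ + cos ϕ cos δ sin h₀ = 2.2817×0.46793×0.77654 + 0.88377×0.63007×0.75774 = 0.829093 + 0.421938 = 1.251031.
Q̄ = (S_0/π) × [bracket] = (1300/π) × 1.251031 = 517.68 W/m².
— Configuration B (ϕ=-23.9°):
cos h₀ = −tan(-23.9°) tan(+50.945°) = 0.5462, h₀ = 0.9930 rad.
Bracket: h₀ sin ϕ sin δ + cos ϕ cos δ sin h₀ = 0.9930×-0.40514×0.77654 + 0.91425×0.63007×0.83769 = -0.312405 + 0.482544 = 0.170139.
Q̄ = (S_0/π) × [bracket] = (1300/π) × 0.170139 = 70.404 W/m².
Ratio Q̄_A / Q̄_B = 517.68 / 70.404 = 7.353.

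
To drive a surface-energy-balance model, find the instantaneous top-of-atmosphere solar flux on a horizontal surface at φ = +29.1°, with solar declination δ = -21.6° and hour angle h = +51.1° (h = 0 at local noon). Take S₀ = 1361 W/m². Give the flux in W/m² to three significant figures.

cos θ_z = sin φ sin δ + cos φ cos δ cos h = -0.179032 + 0.510165 = 0.331133.
Flux = S₀ · cos θ_z = 1361 × 0.331133 = 450.7 W/m².

451 W/m²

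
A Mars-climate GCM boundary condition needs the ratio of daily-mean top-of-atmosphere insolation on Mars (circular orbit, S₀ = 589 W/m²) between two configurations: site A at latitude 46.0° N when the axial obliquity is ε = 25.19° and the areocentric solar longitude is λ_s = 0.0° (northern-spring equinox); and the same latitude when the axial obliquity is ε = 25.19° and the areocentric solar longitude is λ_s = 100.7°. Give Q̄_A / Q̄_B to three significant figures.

— Configuration A (φ=+46.0°):
sin δ = sin 25.19° × sin 0.0° = 0.00000, so δ = +0.000°.
cos H₀ = −tan(+46.0°) tan(+0.000°) = -0.0000, H₀ = 1.5708 rad.
Bracket: H₀ sin φ sin δ + cos φ cos δ sin H₀ = 1.5708×0.71934×0.00000 + 0.69466×1.00000×1.00000 = 0.000000 + 0.694660 = 0.694660.
Q̄ = (S₀/π) × [bracket] = (589/π) × 0.694660 = 130.24 W/m².
— Configuration B (φ=+46.0°):
sin δ = sin 25.19° × sin 100.7° = 0.41822, so δ = +24.722°.
cos H₀ = −tan(+46.0°) tan(+24.722°) = -0.4768, H₀ = 2.0678 rad.
Bracket: H₀ sin φ sin δ + cos φ cos δ sin H₀ = 2.0678×0.71934×0.41822 + 0.69466×0.90835×0.87902 = 0.622082 + 0.554657 = 1.176739.
Q̄ = (S₀/π) × [bracket] = (589/π) × 1.176739 = 220.62 W/m².
Ratio Q̄_A / Q̄_B = 130.24 / 220.62 = 0.5903.

Q̄_A / Q̄_B ≈ 0.590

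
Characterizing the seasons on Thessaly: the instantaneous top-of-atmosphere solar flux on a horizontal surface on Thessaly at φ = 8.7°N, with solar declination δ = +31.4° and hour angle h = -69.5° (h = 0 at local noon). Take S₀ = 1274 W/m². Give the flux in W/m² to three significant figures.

477 W/m²

cos θ_z = sin φ sin δ + cos φ cos δ cos h = 0.078808 + 0.295480 = 0.374288.
Flux = S₀ · cos θ_z = 1274 × 0.374288 = 476.8 W/m².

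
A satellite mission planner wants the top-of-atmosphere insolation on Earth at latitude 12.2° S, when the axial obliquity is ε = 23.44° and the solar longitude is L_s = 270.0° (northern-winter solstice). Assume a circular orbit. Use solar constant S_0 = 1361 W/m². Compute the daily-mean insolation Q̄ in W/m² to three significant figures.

Q̄ ≈ 447 W/m²

Solar declination: sin δ = sin ε · sin L_s = sin 23.44° × sin 270.0° = -0.39779, so δ = -23.440°.
cos h₀ = −tan(-12.2°) tan(-23.440°) = -0.0937, h₀ = 1.6647 rad.
Bracket: h₀ sin ϕ sin δ + cos ϕ cos δ sin h₀ = 1.6647×-0.21132×-0.39779 + 0.97742×0.91748×0.99560 = 0.139936 + 0.892818 = 1.032754.
Q̄ = (S_0/π) × [bracket] = (1361/π) × 1.032754 = 447.4 W/m².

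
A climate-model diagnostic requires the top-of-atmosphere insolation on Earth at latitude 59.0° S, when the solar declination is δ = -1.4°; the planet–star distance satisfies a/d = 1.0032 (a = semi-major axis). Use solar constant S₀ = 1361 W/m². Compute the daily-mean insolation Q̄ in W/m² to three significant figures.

cos H₀ = −tan(-59.0°) tan(-1.400°) = -0.0407, H₀ = 1.6115 rad.
Bracket: H₀ sin φ sin δ + cos φ cos δ sin H₀ = 1.6115×-0.85717×-0.02443 + 0.51504×0.99970×0.99917 = 0.033746 + 0.514458 = 0.548204.
Inverse-square distance factor (a/d)² = 1.0032² = 1.006410.
Q̄ = (S₀/π) × 1.006410 × [bracket] = (1361/π) × 1.006410 × 0.548204 = 239.0 W/m².

Q̄ ≈ 239 W/m²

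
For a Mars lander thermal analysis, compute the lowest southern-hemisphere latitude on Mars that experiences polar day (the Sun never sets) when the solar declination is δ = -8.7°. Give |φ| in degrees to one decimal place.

|φ| = 81.3°

Polar day requires cos H₀ = −tan φ tan δ ≤ −1, i.e. tan φ tan δ ≥ 1.
The boundary is |tan φ| · |tan δ| = 1, so |φ| = 90° − |δ| = 90° − 8.7° = 81.3° in the southern hemisphere.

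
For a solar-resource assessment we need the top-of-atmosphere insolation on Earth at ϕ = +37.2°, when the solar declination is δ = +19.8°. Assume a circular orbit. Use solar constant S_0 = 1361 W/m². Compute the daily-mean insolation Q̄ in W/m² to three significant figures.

Q̄ ≈ 476 W/m²

cos h₀ = −tan(+37.2°) tan(+19.800°) = -0.2733, h₀ = 1.8476 rad.
Bracket: h₀ sin ϕ sin δ + cos ϕ cos δ sin h₀ = 1.8476×0.60460×0.33874 + 0.79653×0.94088×0.96194 = 0.378393 + 0.720915 = 1.099308.
Q̄ = (S_0/π) × [bracket] = (1361/π) × 1.099308 = 476.2 W/m².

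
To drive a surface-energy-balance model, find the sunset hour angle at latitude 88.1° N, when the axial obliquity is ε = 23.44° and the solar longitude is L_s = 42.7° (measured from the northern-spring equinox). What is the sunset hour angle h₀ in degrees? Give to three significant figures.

Solar declination: sin δ = sin ε · sin L_s = sin 23.44° × sin 42.7° = 0.26976, so δ = +15.650°.
Sunrise equation: cos h₀ = −tan ϕ · tan δ = -8.4450 ≤ −1, so the Sun never sets (polar day) and h₀ = π.

h₀ = 180°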